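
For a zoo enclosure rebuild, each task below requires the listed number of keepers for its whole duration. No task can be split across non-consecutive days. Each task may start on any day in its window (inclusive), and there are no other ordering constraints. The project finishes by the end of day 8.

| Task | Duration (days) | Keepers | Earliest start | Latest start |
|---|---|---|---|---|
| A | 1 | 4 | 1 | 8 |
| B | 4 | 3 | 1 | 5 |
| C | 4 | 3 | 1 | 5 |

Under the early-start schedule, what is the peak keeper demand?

10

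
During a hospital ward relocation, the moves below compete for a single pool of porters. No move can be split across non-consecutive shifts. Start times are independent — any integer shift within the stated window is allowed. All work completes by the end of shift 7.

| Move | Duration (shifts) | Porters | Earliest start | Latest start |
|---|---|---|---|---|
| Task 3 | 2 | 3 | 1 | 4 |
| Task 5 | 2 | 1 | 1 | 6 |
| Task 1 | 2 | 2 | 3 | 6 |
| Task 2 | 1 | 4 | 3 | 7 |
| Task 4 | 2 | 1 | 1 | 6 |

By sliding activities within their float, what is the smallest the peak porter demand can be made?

4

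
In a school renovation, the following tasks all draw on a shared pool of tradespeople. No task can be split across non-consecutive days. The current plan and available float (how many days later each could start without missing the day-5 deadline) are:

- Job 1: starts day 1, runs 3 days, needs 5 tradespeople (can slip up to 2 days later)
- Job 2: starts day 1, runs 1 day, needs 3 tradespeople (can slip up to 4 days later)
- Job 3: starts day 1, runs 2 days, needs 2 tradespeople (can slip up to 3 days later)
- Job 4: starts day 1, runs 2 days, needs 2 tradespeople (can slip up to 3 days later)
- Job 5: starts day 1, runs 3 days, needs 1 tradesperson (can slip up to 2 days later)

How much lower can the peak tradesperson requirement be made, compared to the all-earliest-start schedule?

6

Early-start peak: d1:13  d2:10  d3:6  d4:0  d5:0 ⇒ 13.
Leveled (Job 1@1, Job 2@4, Job 3@1, Job 4@4, Job 5@3): d1:7  d2:7  d3:6  d4:6  d5:3 ⇒ 7.
Reduction 13 − 7 = 6.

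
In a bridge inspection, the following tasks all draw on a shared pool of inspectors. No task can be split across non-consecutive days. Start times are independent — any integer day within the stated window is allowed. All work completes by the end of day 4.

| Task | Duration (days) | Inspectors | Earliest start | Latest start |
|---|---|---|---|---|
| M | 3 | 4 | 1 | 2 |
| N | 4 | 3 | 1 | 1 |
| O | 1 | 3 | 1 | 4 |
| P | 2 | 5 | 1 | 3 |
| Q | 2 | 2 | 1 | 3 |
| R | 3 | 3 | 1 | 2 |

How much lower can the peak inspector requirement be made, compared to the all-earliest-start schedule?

5

Early-start peak: d1:20  d2:17  d3:10  d4:3 ⇒ 20.
Leveled (M@1, N@1, O@1, P@1, Q@3, R@2): d1:15  d2:15  d3:12  d4:8 ⇒ 15.
Reduction 20 − 15 = 5.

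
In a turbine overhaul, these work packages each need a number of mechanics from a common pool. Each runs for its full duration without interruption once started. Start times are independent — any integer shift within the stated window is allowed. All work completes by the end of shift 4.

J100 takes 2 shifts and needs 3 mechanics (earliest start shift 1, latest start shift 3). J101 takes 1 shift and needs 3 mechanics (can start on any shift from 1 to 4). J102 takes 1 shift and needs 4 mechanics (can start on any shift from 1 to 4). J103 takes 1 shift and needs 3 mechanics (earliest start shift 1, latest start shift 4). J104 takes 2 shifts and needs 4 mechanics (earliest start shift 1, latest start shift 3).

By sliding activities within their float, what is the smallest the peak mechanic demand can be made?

Early-start (J100@1, J101@1, J102@1, J103@1, J104@1) gives peak 17: s1:17  s2:7  s3:0  s4:0.
Shift J102→2, J103→3, J104→3.
Schedule J100@1, J101@1, J102@2, J103@3, J104@3: s1:6  s2:7  s3:7  s4:4 — peak 7.

7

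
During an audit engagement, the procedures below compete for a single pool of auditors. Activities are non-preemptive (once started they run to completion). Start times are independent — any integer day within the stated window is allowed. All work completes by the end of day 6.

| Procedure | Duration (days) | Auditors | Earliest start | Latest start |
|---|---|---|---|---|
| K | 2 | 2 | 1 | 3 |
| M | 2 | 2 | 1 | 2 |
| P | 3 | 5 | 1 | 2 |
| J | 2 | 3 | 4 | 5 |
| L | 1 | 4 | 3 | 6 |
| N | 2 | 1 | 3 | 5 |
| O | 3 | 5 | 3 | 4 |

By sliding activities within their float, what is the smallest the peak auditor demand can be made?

Early-start (K@1, M@1, P@1, J@4, L@3, N@3, O@3) gives peak 15: d1:9  d2:9  d3:15  d4:9  d5:8  d6:0.
Shift N→4, O→4.
Schedule K@1, M@1, P@1, J@4, L@3, N@4, O@4: d1:9  d2:9  d3:9  d4:9  d5:9  d6:5 — peak 9.
Total auditor-days = 50 over 6 days ⇒ peak ≥ ⌈50/6⌉ = 9, so 9 is optimal.

9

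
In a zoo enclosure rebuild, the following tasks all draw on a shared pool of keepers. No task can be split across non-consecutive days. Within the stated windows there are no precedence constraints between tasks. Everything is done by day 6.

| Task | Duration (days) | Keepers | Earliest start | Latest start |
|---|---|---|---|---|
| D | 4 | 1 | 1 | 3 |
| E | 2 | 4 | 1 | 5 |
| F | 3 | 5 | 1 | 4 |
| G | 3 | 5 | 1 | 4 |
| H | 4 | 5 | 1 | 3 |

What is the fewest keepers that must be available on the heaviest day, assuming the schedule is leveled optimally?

11

Early-start (D@1, E@1, F@1, G@1, H@1) gives peak 20: d1:20  d2:20  d3:16  d4:6  d5:0  d6:0.
Shift G→4, H→3.
Schedule D@1, E@1, F@1, G@4, H@3: d1:10  d2:10  d3:11  d4:11  d5:10  d6:10 — peak 11.
Total keeper-days = 62 over 6 days ⇒ peak ≥ ⌈62/6⌉ = 11, so 11 is optimal.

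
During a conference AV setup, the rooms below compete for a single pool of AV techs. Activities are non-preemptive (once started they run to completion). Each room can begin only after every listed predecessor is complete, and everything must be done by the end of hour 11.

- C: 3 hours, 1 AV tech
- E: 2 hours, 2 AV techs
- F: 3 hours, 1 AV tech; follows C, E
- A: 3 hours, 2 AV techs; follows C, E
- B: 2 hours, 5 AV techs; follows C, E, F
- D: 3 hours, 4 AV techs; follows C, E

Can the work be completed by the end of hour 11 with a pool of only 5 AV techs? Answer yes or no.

yes

Schedule C@1, E@1, F@4, A@4, B@7, D@9: h1:3  h2:3  h3:1  h4:3  h5:3  h6:3  h7:5  h8:5  h9:4  h10:4  h11:4 — peak 5 ≤ 5.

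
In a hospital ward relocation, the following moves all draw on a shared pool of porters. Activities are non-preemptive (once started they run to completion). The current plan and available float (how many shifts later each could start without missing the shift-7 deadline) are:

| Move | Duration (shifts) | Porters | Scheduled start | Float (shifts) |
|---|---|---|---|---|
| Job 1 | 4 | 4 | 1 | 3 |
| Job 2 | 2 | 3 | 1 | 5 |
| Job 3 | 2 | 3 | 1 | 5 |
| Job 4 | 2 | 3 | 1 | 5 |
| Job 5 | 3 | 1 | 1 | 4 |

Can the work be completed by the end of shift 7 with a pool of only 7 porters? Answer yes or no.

Schedule Job 1@1, Job 2@1, Job 3@3, Job 4@5, Job 5@5: s1:7  s2:7  s3:7  s4:7  s5:4  s6:4  s7:1 — peak 7 ≤ 7.

yes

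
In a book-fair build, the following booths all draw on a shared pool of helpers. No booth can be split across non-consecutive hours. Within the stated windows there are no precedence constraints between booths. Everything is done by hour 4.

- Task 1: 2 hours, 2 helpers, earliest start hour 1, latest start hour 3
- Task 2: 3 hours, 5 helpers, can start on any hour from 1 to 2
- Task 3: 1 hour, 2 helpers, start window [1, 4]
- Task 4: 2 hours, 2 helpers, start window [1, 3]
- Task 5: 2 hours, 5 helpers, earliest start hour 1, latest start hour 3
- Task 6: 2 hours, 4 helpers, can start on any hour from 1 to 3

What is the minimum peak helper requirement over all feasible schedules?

12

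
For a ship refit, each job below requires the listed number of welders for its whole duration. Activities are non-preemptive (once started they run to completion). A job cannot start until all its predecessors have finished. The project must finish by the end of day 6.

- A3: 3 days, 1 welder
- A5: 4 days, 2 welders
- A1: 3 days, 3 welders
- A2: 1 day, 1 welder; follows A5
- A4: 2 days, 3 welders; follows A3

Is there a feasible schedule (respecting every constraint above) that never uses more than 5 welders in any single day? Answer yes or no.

no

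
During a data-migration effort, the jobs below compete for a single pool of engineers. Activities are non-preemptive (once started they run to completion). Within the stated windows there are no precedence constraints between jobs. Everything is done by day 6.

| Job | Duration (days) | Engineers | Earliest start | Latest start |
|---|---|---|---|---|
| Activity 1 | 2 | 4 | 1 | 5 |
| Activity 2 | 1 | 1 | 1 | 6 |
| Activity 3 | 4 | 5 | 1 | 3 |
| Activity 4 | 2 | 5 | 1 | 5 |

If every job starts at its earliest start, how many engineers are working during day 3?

At early start, day 3 has: Activity 3.
Demand: 5 = 5.

5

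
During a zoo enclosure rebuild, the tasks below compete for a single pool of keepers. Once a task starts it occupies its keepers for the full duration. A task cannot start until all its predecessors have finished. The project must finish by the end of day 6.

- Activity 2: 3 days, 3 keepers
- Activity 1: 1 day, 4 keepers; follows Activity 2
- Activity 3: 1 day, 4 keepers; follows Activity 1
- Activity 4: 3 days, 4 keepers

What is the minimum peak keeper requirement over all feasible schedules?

Schedule Activity 2@1, Activity 1@4, Activity 3@5, Activity 4@1: d1:7  d2:7  d3:7  d4:4  d5:4  d6:0 — peak 7.
No arrangement of the 16 feasible schedules does better.

7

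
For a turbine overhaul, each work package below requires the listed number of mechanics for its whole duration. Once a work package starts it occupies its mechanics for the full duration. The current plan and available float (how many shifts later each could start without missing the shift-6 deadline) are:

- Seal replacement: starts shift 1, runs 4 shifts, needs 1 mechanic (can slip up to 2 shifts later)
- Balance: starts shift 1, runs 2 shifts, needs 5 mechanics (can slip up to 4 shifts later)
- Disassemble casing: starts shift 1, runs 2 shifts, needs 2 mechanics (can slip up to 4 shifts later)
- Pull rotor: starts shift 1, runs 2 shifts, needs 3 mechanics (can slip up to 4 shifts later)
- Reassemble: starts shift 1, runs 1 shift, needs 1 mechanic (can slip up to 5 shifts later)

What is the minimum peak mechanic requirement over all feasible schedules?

5

Early-start (Seal replacement@1, Balance@1, Disassemble casing@1, Pull rotor@1, Reassemble@1) gives peak 12: s1:12  s2:11  s3:1  s4:1  s5:0  s6:0.
Shift Balance→5, Pull rotor→3.
Schedule Seal replacement@1, Balance@5, Disassemble casing@1, Pull rotor@3, Reassemble@1: s1:4  s2:3  s3:4  s4:4  s5:5  s6:5 — peak 5.
Total mechanic-shifts = 25 over 6 shifts ⇒ peak ≥ ⌈25/6⌉ = 5, so 5 is optimal.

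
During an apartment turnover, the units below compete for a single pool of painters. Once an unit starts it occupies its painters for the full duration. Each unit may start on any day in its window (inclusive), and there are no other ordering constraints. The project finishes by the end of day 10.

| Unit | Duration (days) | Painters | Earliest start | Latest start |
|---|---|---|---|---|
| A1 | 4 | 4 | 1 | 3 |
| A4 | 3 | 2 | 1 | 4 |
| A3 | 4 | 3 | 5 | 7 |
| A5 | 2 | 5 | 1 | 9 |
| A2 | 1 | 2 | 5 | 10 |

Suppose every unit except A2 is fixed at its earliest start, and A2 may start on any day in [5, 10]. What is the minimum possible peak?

11

A2@5: d1:11  d2:11  d3:6  d4:4  d5:5  d6:3  d7:3  d8:3  d9:0  d10:0 → peak 11
A2@6: d1:11  d2:11  d3:6  d4:4  d5:3  d6:5  d7:3  d8:3  d9:0  d10:0 → peak 11
A2@7: d1:11  d2:11  d3:6  d4:4  d5:3  d6:3  d7:5  d8:3  d9:0  d10:0 → peak 11
A2@8: d1:11  d2:11  d3:6  d4:4  d5:3  d6:3  d7:3  d8:5  d9:0  d10:0 → peak 11
A2@9: d1:11  d2:11  d3:6  d4:4  d5:3  d6:3  d7:3  d8:3  d9:2  d10:0 → peak 11
A2@10: d1:11  d2:11  d3:6  d4:4  d5:3  d6:3  d7:3  d8:3  d9:0  d10:2 → peak 11
Best is A2@5, peak 11.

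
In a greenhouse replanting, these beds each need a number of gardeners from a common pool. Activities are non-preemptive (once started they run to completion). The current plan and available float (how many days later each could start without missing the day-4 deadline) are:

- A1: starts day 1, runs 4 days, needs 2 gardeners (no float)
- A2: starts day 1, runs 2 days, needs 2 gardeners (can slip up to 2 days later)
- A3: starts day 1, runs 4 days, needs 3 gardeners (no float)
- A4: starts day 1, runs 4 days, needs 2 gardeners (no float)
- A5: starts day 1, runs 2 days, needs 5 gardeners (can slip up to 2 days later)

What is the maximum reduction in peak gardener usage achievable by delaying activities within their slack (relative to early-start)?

2

Early-start peak: d1:14  d2:14  d3:7  d4:7 ⇒ 14.
Leveled (A1@1, A2@1, A3@1, A4@1, A5@3): d1:9  d2:9  d3:12  d4:12 ⇒ 12.
Reduction 14 − 12 = 2.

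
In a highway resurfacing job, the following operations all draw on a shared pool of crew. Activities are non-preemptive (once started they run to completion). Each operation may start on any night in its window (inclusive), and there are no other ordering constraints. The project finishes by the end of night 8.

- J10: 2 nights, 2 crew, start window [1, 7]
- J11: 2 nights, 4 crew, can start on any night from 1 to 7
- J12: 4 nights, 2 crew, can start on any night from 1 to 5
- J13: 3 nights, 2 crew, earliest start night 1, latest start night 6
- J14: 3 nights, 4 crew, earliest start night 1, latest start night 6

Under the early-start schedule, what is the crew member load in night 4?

2

At early start, night 4 has: J12.
Demand: 2 = 2.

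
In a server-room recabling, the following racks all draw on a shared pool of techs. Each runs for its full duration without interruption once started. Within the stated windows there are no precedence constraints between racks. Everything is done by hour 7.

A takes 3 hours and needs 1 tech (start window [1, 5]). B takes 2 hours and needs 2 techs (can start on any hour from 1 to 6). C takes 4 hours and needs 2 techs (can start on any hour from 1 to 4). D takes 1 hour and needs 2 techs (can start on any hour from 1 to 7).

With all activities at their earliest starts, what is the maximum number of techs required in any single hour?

7

Early-start schedule: A@1, B@1, C@1, D@1.
Load per hour: hour 1: 7, hour 2: 5, hour 3: 3, hour 4: 2, hour 5: 0, hour 6: 0, hour 7: 0.
Peak is 7.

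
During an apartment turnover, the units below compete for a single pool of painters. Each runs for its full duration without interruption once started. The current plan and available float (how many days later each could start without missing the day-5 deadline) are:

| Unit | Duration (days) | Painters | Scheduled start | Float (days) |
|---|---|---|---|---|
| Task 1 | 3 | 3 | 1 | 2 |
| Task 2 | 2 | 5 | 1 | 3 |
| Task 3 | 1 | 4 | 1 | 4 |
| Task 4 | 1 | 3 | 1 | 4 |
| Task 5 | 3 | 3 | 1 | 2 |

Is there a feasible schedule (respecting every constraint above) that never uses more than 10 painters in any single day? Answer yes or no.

Schedule Task 1@1, Task 2@1, Task 3@4, Task 4@5, Task 5@3: d1:8  d2:8  d3:6  d4:7  d5:6 — peak 8 ≤ 10.

yes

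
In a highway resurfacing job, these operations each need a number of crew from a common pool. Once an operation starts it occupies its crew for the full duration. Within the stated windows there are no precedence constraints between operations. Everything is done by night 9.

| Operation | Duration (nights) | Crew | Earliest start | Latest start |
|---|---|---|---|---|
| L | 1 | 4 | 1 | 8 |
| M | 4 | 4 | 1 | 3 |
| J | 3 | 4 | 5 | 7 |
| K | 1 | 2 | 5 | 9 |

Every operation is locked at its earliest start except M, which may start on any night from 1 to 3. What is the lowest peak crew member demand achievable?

M@1: n1:8  n2:4  n3:4  n4:4  n5:6  n6:4  n7:4  n8:0  n9:0 → peak 8
M@2: n1:4  n2:4  n3:4  n4:4  n5:10  n6:4  n7:4  n8:0  n9:0 → peak 10
M@3: n1:4  n2:0  n3:4  n4:4  n5:10  n6:8  n7:4  n8:0  n9:0 → peak 10
Best is M@1, peak 8.

8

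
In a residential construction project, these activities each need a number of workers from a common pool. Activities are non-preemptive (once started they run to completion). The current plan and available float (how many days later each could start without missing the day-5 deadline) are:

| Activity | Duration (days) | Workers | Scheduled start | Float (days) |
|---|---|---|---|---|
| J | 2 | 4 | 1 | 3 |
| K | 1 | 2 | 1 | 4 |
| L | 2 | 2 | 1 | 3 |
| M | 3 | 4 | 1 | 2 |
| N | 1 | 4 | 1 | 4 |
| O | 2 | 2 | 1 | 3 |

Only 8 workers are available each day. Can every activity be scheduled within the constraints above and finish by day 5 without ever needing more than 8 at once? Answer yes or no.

yes

Schedule J@1, K@1, L@1, M@3, N@3, O@4: d1:8  d2:6  d3:8  d4:6  d5:6 — peak 8 ≤ 8.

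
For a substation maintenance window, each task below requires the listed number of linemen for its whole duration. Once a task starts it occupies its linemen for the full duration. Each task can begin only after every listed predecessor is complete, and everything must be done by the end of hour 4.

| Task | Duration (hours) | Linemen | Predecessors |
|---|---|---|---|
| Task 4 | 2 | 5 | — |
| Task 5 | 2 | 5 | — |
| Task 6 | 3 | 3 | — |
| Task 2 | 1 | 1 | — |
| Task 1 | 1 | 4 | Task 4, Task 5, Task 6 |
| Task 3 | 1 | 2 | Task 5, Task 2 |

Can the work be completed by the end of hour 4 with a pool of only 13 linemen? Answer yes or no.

yes

Schedule Task 4@1, Task 5@1, Task 6@1, Task 2@3, Task 1@4, Task 3@4: h1:13  h2:13  h3:4  h4:6 — peak 13 ≤ 13.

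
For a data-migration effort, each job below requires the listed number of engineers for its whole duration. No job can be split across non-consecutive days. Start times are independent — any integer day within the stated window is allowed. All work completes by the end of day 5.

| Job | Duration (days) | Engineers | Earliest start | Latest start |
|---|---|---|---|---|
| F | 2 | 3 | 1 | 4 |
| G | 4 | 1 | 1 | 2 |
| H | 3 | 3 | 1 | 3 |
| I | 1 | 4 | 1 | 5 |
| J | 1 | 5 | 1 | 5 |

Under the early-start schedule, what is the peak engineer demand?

Early-start schedule: F@1, G@1, H@1, I@1, J@1.
Load per day: day 1: 16, day 2: 7, day 3: 4, day 4: 1, day 5: 0.
Peak is 16.

16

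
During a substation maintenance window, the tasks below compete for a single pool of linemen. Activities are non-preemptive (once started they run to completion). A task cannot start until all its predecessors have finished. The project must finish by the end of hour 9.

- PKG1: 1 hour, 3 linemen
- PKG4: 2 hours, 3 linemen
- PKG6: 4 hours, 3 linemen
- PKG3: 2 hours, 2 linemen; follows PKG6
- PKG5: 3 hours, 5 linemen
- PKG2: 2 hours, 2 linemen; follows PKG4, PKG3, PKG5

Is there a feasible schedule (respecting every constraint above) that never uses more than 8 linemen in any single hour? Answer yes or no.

yes

Schedule PKG1@1, PKG4@2, PKG6@1, PKG3@5, PKG5@5, PKG2@8: h1:6  h2:6  h3:6  h4:3  h5:7  h6:7  h7:5  h8:2  h9:2 — peak 7 ≤ 8.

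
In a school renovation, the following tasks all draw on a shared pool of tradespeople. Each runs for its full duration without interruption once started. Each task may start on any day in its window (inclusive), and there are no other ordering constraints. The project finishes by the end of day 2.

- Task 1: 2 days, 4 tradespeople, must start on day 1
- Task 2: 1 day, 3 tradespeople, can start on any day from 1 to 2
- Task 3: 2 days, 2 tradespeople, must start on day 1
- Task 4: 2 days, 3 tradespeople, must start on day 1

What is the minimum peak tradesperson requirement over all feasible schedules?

Schedule Task 1@1, Task 2@1, Task 3@1, Task 4@1: d1:12  d2:9 — peak 12.
No arrangement of the 2 feasible schedules does better.

12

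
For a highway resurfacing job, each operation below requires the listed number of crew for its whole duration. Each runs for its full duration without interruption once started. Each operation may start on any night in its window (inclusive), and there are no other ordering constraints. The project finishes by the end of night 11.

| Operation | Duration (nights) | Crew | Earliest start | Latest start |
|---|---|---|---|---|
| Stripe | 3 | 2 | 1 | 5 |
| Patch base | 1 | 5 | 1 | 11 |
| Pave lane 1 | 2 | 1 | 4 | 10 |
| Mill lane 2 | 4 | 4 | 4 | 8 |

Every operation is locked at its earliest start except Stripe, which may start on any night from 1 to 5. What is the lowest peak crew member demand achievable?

7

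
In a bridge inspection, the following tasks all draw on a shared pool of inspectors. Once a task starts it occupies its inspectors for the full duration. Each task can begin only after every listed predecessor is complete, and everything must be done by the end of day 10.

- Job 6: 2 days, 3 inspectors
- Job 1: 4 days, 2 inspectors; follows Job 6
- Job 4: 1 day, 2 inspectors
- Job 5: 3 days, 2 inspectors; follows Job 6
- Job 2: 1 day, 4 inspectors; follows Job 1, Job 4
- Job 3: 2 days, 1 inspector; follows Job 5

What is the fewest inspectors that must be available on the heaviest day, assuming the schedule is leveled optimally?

4

Early-start (Job 6@1, Job 1@3, Job 4@1, Job 5@3, Job 2@7, Job 3@6) gives peak 5: d1:5  d2:3  d3:4  d4:4  d5:4  d6:3  d7:5  d8:0  d9:0  d10:0.
Shift Job 4→3, Job 5→4, Job 3→8.
Schedule Job 6@1, Job 1@3, Job 4@3, Job 5@4, Job 2@7, Job 3@8: d1:3  d2:3  d3:4  d4:4  d5:4  d6:4  d7:4  d8:1  d9:1  d10:0 — peak 4.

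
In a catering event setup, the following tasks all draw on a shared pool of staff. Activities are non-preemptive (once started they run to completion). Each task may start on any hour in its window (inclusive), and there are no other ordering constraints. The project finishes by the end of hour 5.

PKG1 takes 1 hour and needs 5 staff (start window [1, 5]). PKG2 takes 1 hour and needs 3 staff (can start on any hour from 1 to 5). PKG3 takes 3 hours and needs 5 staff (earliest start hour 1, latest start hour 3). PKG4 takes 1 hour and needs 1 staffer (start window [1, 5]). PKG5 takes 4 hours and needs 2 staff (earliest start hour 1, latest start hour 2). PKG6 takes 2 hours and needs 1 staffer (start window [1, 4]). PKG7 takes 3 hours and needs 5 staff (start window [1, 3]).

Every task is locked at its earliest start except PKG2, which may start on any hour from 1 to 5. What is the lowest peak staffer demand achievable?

PKG2@1: h1:22  h2:13  h3:12  h4:2  h5:0 → peak 22
PKG2@2: h1:19  h2:16  h3:12  h4:2  h5:0 → peak 19
PKG2@3: h1:19  h2:13  h3:15  h4:2  h5:0 → peak 19
PKG2@4: h1:19  h2:13  h3:12  h4:5  h5:0 → peak 19
PKG2@5: h1:19  h2:13  h3:12  h4:2  h5:3 → peak 19
Best is PKG2@2, peak 19.

19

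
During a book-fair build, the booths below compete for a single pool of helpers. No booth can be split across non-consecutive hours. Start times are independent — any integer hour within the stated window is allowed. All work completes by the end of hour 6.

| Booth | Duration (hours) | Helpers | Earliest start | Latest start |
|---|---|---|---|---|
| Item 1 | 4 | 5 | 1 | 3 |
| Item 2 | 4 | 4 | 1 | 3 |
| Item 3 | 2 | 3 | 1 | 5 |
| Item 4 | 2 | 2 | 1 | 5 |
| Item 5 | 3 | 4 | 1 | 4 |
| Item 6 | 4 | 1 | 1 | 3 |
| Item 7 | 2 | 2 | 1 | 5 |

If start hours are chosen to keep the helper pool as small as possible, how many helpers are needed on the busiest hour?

Early-start (Item 1@1, Item 2@1, Item 3@1, Item 4@1, Item 5@1, Item 6@1, Item 7@1) gives peak 21: h1:21  h2:21  h3:14  h4:10  h5:0  h6:0.
Shift Item 5→3, Item 6→3, Item 7→5.
Schedule Item 1@1, Item 2@1, Item 3@1, Item 4@1, Item 5@3, Item 6@3, Item 7@5: h1:14  h2:14  h3:14  h4:14  h5:7  h6:3 — peak 14.

14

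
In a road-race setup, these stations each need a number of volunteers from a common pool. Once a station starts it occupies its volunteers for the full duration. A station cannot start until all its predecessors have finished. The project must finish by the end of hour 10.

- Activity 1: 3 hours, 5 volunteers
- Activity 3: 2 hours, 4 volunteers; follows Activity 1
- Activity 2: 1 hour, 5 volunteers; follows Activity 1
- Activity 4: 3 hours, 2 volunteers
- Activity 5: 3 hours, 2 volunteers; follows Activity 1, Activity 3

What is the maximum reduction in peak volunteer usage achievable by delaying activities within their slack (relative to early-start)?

4

Early-start peak: h1:7  h2:7  h3:7  h4:9  h5:4  h6:2  h7:2  h8:2  h9:0  h10:0 ⇒ 9.
Leveled (Activity 1@1, Activity 3@4, Activity 2@6, Activity 4@7, Activity 5@7): h1:5  h2:5  h3:5  h4:4  h5:4  h6:5  h7:4  h8:4  h9:4  h10:0 ⇒ 5.
Reduction 9 − 5 = 4.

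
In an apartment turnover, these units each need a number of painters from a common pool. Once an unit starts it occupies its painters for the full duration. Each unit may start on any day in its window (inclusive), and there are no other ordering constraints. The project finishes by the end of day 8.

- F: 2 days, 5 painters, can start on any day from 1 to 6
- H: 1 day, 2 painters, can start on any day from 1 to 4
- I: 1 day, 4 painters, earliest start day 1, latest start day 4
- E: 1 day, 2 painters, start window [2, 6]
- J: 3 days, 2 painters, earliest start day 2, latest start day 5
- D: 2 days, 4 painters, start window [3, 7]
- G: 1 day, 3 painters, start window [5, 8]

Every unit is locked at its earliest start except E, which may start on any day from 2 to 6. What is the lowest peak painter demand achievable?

11

E@2: d1:11  d2:9  d3:6  d4:6  d5:3  d6:0  d7:0  d8:0 → peak 11
E@3: d1:11  d2:7  d3:8  d4:6  d5:3  d6:0  d7:0  d8:0 → peak 11
E@4: d1:11  d2:7  d3:6  d4:8  d5:3  d6:0  d7:0  d8:0 → peak 11
E@5: d1:11  d2:7  d3:6  d4:6  d5:5  d6:0  d7:0  d8:0 → peak 11
E@6: d1:11  d2:7  d3:6  d4:6  d5:3  d6:2  d7:0  d8:0 → peak 11
Best is E@2, peak 11.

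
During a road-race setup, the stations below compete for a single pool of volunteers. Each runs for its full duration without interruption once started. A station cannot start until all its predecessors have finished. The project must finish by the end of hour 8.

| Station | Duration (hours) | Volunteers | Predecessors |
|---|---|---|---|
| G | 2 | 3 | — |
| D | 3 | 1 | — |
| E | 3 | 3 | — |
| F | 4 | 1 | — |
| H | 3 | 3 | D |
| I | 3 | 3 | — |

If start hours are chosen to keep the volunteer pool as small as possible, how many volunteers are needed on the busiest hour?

6

Early-start (G@1, D@1, E@1, F@1, H@4, I@1) gives peak 11: h1:11  h2:11  h3:8  h4:4  h5:3  h6:3  h7:0  h8:0.
Shift E→3, H→5, I→6.
Schedule G@1, D@1, E@3, F@1, H@5, I@6: h1:5  h2:5  h3:5  h4:4  h5:6  h6:6  h7:6  h8:3 — peak 6.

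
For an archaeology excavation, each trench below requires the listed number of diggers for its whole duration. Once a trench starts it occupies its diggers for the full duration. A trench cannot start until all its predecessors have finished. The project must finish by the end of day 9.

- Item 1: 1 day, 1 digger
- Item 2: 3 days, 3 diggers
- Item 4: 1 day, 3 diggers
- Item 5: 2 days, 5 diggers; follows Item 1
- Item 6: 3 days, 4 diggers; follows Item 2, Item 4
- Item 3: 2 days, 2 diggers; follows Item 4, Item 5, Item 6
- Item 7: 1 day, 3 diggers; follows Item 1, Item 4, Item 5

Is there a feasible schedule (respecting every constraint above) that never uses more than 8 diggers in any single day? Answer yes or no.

Schedule Item 1@1, Item 2@1, Item 4@1, Item 5@2, Item 6@4, Item 3@7, Item 7@4: d1:7  d2:8  d3:8  d4:7  d5:4  d6:4  d7:2  d8:2  d9:0 — peak 8 ≤ 8.

yes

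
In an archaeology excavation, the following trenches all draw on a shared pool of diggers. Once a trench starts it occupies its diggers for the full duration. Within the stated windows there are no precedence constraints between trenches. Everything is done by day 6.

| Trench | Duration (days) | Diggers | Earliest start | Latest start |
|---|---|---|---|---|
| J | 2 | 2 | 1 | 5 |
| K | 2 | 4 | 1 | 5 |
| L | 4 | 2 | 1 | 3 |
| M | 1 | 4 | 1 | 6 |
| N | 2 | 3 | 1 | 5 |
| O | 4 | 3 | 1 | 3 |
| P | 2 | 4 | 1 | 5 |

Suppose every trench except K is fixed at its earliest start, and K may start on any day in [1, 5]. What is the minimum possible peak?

18

K@1: d1:22  d2:18  d3:5  d4:5  d5:0  d6:0 → peak 22
K@2: d1:18  d2:18  d3:9  d4:5  d5:0  d6:0 → peak 18
K@3: d1:18  d2:14  d3:9  d4:9  d5:0  d6:0 → peak 18
K@4: d1:18  d2:14  d3:5  d4:9  d5:4  d6:0 → peak 18
K@5: d1:18  d2:14  d3:5  d4:5  d5:4  d6:4 → peak 18
Best is K@2, peak 18.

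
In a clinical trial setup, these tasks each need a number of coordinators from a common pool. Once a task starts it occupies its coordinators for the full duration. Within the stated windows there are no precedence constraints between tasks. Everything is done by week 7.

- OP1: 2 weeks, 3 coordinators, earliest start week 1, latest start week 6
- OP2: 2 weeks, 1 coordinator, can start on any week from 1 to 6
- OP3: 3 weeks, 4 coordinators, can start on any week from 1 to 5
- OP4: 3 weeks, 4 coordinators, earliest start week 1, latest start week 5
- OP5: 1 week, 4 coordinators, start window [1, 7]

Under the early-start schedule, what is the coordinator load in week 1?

16

At early start, week 1 has: OP1, OP2, OP3, OP4, OP5.
Demand: 3 + 1 + 4 + 4 + 4 = 16.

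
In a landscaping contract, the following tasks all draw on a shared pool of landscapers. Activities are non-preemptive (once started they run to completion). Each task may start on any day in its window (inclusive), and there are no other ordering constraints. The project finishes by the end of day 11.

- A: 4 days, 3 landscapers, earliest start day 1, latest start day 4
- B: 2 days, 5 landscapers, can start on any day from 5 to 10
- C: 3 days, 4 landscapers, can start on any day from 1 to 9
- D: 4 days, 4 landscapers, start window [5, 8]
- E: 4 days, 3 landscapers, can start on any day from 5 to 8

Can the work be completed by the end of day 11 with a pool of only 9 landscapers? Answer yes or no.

yes

Schedule A@1, B@5, C@1, D@7, E@7: d1:7  d2:7  d3:7  d4:3  d5:5  d6:5  d7:7  d8:7  d9:7  d10:7  d11:0 — peak 7 ≤ 9.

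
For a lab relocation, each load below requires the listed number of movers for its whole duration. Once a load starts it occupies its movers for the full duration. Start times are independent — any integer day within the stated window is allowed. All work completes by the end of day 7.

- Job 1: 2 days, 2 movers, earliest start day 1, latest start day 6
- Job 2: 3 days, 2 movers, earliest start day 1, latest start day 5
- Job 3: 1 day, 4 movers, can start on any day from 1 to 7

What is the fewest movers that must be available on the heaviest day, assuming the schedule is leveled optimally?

Early-start (Job 1@1, Job 2@1, Job 3@1) gives peak 8: d1:8  d2:4  d3:2  d4:0  d5:0  d6:0  d7:0.
Shift Job 3→4.
Schedule Job 1@1, Job 2@1, Job 3@4: d1:4  d2:4  d3:2  d4:4  d5:0  d6:0  d7:0 — peak 4.

4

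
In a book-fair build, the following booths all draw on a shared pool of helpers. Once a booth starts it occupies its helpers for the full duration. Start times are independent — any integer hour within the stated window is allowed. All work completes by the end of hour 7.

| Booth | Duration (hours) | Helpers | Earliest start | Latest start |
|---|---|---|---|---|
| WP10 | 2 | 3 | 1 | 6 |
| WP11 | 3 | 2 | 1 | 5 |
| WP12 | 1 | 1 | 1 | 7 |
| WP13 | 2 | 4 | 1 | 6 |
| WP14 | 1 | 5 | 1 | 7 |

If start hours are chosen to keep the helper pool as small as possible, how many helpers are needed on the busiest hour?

Early-start (WP10@1, WP11@1, WP12@1, WP13@1, WP14@1) gives peak 15: h1:15  h2:9  h3:2  h4:0  h5:0  h6:0  h7:0.
Shift WP12→3, WP13→4, WP14→6.
Schedule WP10@1, WP11@1, WP12@3, WP13@4, WP14@6: h1:5  h2:5  h3:3  h4:4  h5:4  h6:5  h7:0 — peak 5.

5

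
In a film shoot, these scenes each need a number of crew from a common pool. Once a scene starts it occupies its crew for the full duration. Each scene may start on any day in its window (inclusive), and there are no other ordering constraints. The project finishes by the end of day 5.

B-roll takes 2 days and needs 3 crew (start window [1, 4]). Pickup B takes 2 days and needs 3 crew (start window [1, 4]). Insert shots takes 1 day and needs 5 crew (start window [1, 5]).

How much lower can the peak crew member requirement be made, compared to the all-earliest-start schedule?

Early-start peak: d1:11  d2:6  d3:0  d4:0  d5:0 ⇒ 11.
Leveled (B-roll@1, Pickup B@3, Insert shots@5): d1:3  d2:3  d3:3  d4:3  d5:5 ⇒ 5.
Reduction 11 − 5 = 6.

6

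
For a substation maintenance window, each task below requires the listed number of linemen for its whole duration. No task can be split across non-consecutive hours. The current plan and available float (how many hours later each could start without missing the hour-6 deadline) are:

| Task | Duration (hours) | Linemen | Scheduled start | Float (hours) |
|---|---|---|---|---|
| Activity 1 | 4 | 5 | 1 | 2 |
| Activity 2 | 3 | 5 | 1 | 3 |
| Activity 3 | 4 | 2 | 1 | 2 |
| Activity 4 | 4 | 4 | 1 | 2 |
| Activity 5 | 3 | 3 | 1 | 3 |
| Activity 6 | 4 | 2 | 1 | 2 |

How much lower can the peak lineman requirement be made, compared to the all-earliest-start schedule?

Early-start peak: h1:21  h2:21  h3:21  h4:13  h5:0  h6:0 ⇒ 21.
Leveled (Activity 1@1, Activity 2@1, Activity 3@1, Activity 4@1, Activity 5@4, Activity 6@1): h1:18  h2:18  h3:18  h4:16  h5:3  h6:3 ⇒ 18.
Reduction 21 − 18 = 3.

3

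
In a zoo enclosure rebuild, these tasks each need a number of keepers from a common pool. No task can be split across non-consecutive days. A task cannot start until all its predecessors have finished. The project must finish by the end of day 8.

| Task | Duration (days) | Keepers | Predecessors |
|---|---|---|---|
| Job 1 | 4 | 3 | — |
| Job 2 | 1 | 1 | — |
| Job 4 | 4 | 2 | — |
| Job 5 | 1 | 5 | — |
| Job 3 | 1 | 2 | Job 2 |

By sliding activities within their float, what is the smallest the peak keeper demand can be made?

5

Early-start (Job 1@1, Job 2@1, Job 4@1, Job 5@1, Job 3@2) gives peak 11: d1:11  d2:7  d3:5  d4:5  d5:0  d6:0  d7:0  d8:0.
Shift Job 4→2, Job 5→6, Job 3→5.
Schedule Job 1@1, Job 2@1, Job 4@2, Job 5@6, Job 3@5: d1:4  d2:5  d3:5  d4:5  d5:4  d6:5  d7:0  d8:0 — peak 5.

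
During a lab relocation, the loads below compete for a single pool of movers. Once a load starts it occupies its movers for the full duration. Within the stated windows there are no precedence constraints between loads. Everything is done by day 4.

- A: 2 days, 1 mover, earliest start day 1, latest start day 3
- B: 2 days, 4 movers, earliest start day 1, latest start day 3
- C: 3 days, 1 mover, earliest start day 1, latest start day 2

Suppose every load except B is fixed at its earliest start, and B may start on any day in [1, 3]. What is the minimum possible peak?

5

B@1: d1:6  d2:6  d3:1  d4:0 → peak 6
B@2: d1:2  d2:6  d3:5  d4:0 → peak 6
B@3: d1:2  d2:2  d3:5  d4:4 → peak 5
Best is B@3, peak 5.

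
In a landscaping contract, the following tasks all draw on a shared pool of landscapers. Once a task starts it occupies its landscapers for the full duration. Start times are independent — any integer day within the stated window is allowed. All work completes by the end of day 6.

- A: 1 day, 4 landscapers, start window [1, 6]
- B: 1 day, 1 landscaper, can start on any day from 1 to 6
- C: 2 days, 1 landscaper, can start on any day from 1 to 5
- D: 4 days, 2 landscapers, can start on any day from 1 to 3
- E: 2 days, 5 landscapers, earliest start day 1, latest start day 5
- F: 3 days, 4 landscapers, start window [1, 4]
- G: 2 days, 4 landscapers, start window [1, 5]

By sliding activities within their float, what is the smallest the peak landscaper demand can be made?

8

Early-start (A@1, B@1, C@1, D@1, E@1, F@1, G@1) gives peak 21: d1:21  d2:16  d3:6  d4:2  d5:0  d6:0.
Shift E→2, F→4, G→5.
Schedule A@1, B@1, C@1, D@1, E@2, F@4, G@5: d1:8  d2:8  d3:7  d4:6  d5:8  d6:8 — peak 8.
Total landscaper-days = 45 over 6 days ⇒ peak ≥ ⌈45/6⌉ = 8, so 8 is optimal.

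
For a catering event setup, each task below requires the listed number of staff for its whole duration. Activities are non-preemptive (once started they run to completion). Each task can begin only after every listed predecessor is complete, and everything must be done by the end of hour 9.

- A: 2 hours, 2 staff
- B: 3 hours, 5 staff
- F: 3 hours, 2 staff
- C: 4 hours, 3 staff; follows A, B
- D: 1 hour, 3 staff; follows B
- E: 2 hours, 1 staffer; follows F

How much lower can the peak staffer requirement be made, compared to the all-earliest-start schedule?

4

Early-start peak: h1:9  h2:9  h3:7  h4:7  h5:4  h6:3  h7:3  h8:0  h9:0 ⇒ 9.
Leveled (A@4, B@1, F@5, C@6, D@4, E@8): h1:5  h2:5  h3:5  h4:5  h5:4  h6:5  h7:5  h8:4  h9:4 ⇒ 5.
Reduction 9 − 5 = 4.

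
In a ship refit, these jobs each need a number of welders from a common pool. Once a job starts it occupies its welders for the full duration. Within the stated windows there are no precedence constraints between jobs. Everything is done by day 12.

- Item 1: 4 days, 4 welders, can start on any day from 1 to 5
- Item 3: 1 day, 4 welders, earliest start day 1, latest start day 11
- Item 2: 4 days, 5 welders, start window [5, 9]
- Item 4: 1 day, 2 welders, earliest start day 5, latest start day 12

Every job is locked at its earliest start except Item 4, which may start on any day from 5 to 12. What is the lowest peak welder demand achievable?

8

Item 4@5: d1:8  d2:4  d3:4  d4:4  d5:7  d6:5  d7:5  d8:5  d9:0  d10:0  d11:0  d12:0 → peak 8
Item 4@6: d1:8  d2:4  d3:4  d4:4  d5:5  d6:7  d7:5  d8:5  d9:0  d10:0  d11:0  d12:0 → peak 8
Item 4@7: d1:8  d2:4  d3:4  d4:4  d5:5  d6:5  d7:7  d8:5  d9:0  d10:0  d11:0  d12:0 → peak 8
Item 4@8: d1:8  d2:4  d3:4  d4:4  d5:5  d6:5  d7:5  d8:7  d9:0  d10:0  d11:0  d12:0 → peak 8
Item 4@9: d1:8  d2:4  d3:4  d4:4  d5:5  d6:5  d7:5  d8:5  d9:2  d10:0  d11:0  d12:0 → peak 8
Item 4@10: d1:8  d2:4  d3:4  d4:4  d5:5  d6:5  d7:5  d8:5  d9:0  d10:2  d11:0  d12:0 → peak 8
Item 4@11: d1:8  d2:4  d3:4  d4:4  d5:5  d6:5  d7:5  d8:5  d9:0  d10:0  d11:2  d12:0 → peak 8
Item 4@12: d1:8  d2:4  d3:4  d4:4  d5:5  d6:5  d7:5  d8:5  d9:0  d10:0  d11:0  d12:2 → peak 8
Best is Item 4@5, peak 8.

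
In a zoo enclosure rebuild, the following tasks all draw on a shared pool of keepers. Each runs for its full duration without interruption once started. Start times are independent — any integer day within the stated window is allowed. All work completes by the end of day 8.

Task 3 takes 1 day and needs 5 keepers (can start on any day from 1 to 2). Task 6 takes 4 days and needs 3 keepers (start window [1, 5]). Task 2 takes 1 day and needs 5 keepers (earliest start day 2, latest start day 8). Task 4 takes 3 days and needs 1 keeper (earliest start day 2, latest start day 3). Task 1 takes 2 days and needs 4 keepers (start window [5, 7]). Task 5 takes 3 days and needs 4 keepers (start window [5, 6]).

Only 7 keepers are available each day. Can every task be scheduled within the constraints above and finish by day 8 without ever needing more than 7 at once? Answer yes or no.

The minimum achievable peak is 8; 7 < 8, so no feasible schedule stays within the cap.

no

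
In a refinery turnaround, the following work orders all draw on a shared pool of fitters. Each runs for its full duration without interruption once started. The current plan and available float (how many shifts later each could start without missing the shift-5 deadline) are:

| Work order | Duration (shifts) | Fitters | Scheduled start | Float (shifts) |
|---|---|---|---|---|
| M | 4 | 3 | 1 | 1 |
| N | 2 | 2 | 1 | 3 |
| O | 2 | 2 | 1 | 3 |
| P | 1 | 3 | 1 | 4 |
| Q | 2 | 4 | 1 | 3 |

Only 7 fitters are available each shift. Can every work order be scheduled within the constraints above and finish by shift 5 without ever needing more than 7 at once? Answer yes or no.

yes

Schedule M@1, N@1, O@1, P@3, Q@4: s1:7  s2:7  s3:6  s4:7  s5:4 — peak 7 ≤ 7.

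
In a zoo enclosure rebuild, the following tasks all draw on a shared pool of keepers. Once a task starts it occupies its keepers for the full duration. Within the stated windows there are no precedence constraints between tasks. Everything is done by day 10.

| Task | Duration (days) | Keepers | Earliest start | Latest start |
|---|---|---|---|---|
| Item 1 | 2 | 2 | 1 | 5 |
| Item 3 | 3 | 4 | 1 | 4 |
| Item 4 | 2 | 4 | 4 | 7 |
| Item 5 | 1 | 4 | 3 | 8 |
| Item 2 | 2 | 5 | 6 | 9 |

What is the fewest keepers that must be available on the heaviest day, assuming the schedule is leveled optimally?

5

Early-start (Item 1@1, Item 3@1, Item 4@4, Item 5@3, Item 2@6) gives peak 8: d1:6  d2:6  d3:8  d4:4  d5:4  d6:5  d7:5  d8:0  d9:0  d10:0.
Shift Item 3→3, Item 4→6, Item 5→8, Item 2→9.
Schedule Item 1@1, Item 3@3, Item 4@6, Item 5@8, Item 2@9: d1:2  d2:2  d3:4  d4:4  d5:4  d6:4  d7:4  d8:4  d9:5  d10:5 — peak 5.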